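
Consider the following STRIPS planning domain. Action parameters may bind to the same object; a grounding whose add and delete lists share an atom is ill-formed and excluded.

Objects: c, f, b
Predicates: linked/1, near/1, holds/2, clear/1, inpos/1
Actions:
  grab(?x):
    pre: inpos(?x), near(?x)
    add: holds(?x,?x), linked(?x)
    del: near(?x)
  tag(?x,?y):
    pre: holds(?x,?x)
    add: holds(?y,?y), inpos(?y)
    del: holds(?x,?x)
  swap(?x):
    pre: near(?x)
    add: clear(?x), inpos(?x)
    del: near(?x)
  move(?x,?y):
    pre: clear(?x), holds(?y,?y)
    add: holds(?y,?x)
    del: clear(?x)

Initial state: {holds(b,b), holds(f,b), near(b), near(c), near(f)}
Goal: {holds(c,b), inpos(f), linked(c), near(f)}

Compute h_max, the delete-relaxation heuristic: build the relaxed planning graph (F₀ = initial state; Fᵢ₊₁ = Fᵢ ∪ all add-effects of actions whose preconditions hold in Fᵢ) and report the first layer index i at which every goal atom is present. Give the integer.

2

F0 = init (5 atoms)
F1 = F0 ∪ {clear(b), clear(c), clear(f), holds(c,c), holds(f,f), inpos(b), inpos(c), inpos(f)}  (13 atoms)
F2 = F1 ∪ {holds(b,c), holds(b,f), holds(c,b), holds(c,f), holds(f,c), linked(b), linked(c), linked(f)}  (21 atoms)
goal ⊆ F2  ⇒  h_max = 2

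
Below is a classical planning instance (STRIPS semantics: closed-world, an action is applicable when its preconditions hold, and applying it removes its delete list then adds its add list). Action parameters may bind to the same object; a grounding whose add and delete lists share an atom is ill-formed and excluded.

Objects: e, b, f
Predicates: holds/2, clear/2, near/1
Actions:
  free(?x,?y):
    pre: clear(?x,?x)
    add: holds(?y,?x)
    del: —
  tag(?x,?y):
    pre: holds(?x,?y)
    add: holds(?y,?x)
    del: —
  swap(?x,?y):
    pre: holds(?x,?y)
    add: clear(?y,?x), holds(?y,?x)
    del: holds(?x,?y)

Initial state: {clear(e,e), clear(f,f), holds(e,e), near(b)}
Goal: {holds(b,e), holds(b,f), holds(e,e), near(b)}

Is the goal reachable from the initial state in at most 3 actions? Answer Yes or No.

1. free(e,b)  →  {clear(e,e), clear(f,f), holds(b,e), holds(e,e), near(b)}
2. free(f,b)  →  {clear(e,e), clear(f,f), holds(b,e), holds(b,f), holds(e,e), near(b)}
optimal plan length = 2; 2 ≤ 3

Yes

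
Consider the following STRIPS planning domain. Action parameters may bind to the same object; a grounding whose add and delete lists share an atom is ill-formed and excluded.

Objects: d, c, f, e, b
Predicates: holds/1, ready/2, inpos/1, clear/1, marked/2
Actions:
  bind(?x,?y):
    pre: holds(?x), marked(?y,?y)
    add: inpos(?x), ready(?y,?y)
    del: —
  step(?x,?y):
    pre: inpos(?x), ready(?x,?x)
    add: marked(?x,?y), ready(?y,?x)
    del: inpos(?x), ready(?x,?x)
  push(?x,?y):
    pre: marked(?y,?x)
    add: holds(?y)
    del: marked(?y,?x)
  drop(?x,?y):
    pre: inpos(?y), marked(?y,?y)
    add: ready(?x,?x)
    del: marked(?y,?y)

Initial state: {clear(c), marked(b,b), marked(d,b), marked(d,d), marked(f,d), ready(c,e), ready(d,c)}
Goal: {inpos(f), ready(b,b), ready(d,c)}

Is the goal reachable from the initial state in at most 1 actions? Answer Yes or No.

No

1. push(d,f)  →  {clear(c), holds(f), marked(b,b), marked(d,b), marked(d,d), ready(c,e), ready(d,c)}
2. bind(f,b)  →  {clear(c), holds(f), inpos(f), marked(b,b), marked(d,b), marked(d,d), ready(b,b), ready(c,e), ready(d,c)}
optimal plan length = 2; 2 > 1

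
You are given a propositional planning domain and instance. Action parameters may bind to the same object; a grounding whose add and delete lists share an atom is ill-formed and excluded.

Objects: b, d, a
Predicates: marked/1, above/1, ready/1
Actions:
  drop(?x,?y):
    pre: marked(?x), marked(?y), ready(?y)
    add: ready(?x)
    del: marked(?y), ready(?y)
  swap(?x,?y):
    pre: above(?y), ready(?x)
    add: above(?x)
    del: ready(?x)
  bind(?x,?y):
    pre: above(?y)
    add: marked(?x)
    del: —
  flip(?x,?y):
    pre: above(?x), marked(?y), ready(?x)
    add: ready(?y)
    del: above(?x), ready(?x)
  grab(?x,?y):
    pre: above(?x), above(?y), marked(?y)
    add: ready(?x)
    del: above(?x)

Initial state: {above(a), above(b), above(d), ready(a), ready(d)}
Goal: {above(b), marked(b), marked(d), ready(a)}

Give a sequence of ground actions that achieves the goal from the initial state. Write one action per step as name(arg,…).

bind(b,b); bind(d,b)

1. bind(b,b)  →  {above(a), above(b), above(d), marked(b), ready(a), ready(d)}
2. bind(d,b)  →  {above(a), above(b), above(d), marked(b), marked(d), ready(a), ready(d)}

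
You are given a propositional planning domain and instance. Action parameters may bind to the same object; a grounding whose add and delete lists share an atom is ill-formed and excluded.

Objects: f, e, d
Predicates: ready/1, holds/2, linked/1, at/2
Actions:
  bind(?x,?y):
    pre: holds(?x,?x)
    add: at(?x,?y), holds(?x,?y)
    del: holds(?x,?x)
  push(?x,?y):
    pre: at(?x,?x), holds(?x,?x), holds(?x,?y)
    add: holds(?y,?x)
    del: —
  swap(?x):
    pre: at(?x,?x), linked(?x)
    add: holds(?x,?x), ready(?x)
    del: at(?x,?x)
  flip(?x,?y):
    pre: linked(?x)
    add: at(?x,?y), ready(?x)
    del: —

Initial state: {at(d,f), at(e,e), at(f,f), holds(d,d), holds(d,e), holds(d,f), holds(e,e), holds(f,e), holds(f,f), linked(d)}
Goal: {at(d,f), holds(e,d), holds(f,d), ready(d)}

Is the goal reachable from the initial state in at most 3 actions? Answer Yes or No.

Yes

1. bind(f,d)  →  {at(d,f), at(e,e), at(f,d), at(f,f), holds(d,d), holds(d,e), holds(d,f), holds(e,e), holds(f,d), holds(f,e), linked(d)}
2. bind(e,d)  →  {at(d,f), at(e,d), at(e,e), at(f,d), at(f,f), holds(d,d), holds(d,e), holds(d,f), holds(e,d), holds(f,d), holds(f,e), linked(d)}
3. flip(d,f)  →  {at(d,f), at(e,d), at(e,e), at(f,d), at(f,f), holds(d,d), holds(d,e), holds(d,f), holds(e,d), holds(f,d), holds(f,e), linked(d), ready(d)}
optimal plan length = 3; 3 ≤ 3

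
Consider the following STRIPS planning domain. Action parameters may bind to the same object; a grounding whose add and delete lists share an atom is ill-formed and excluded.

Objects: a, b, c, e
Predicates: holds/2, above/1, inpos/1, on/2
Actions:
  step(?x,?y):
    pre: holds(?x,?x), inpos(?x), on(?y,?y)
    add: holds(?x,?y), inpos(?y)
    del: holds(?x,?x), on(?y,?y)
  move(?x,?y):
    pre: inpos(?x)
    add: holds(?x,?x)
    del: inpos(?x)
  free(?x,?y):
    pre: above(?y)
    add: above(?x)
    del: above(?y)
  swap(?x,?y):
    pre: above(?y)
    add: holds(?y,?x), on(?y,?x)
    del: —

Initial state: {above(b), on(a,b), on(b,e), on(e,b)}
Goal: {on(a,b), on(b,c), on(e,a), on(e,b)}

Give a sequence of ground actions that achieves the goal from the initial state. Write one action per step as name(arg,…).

swap(c,b); free(e,b); swap(a,e)

1. swap(c,b)  →  {above(b), holds(b,c), on(a,b), on(b,c), on(b,e), on(e,b)}
2. free(e,b)  →  {above(e), holds(b,c), on(a,b), on(b,c), on(b,e), on(e,b)}
3. swap(a,e)  →  {above(e), holds(b,c), holds(e,a), on(a,b), on(b,c), on(b,e), on(e,a), on(e,b)}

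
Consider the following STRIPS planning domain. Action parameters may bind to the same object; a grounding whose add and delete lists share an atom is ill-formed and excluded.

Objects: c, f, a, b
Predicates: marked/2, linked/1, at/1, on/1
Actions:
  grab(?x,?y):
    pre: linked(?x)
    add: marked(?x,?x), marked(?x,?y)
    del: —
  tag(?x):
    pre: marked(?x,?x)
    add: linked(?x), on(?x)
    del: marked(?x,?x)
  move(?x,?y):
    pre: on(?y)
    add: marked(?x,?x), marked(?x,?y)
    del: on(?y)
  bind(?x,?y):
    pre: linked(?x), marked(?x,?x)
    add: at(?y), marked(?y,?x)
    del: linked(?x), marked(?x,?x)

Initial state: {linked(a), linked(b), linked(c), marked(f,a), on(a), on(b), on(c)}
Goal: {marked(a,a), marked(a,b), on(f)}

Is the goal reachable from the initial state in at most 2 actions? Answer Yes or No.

1. grab(a,b)  →  {linked(a), linked(b), linked(c), marked(a,a), marked(a,b), marked(f,a), on(a), on(b), on(c)}
2. move(f,c)  →  {linked(a), linked(b), linked(c), marked(a,a), marked(a,b), marked(f,a), marked(f,c), marked(f,f), on(a), on(b)}
3. tag(f)  →  {linked(a), linked(b), linked(c), linked(f), marked(a,a), marked(a,b), marked(f,a), marked(f,c), on(a), on(b), on(f)}
optimal plan length = 3; 3 > 2

No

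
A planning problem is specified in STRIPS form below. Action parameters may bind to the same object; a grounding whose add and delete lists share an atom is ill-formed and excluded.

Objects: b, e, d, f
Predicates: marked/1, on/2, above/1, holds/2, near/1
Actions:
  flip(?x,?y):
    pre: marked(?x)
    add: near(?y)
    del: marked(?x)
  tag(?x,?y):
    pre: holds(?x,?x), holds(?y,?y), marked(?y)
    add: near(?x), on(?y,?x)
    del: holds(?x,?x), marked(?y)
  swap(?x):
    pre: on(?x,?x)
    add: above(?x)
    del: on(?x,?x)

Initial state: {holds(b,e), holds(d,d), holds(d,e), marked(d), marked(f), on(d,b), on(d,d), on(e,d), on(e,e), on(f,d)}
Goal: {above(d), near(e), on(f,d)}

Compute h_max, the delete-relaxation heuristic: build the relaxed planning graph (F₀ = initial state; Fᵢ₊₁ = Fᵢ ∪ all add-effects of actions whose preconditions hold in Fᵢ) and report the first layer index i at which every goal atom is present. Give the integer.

F0 = init (10 atoms)
F1 = F0 ∪ {above(d), above(e), near(b), near(d), near(e), near(f)}  (16 atoms)
goal ⊆ F1  ⇒  h_max = 1

1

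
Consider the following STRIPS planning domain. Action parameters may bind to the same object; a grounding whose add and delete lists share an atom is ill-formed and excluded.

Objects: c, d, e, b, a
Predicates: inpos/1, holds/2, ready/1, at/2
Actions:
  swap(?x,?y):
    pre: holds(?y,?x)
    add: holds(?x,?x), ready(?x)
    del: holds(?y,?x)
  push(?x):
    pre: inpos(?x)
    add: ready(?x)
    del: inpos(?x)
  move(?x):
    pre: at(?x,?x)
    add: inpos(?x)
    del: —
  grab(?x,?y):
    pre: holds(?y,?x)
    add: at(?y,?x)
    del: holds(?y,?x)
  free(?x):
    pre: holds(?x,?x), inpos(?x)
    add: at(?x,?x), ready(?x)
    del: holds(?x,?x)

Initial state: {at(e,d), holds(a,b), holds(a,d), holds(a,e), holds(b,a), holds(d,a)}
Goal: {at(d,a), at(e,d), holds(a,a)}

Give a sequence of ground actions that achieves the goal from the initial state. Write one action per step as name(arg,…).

swap(a,b); grab(a,d)

1. swap(a,b)  →  {at(e,d), holds(a,a), holds(a,b), holds(a,d), holds(a,e), holds(d,a), ready(a)}
2. grab(a,d)  →  {at(d,a), at(e,d), holds(a,a), holds(a,b), holds(a,d), holds(a,e), ready(a)}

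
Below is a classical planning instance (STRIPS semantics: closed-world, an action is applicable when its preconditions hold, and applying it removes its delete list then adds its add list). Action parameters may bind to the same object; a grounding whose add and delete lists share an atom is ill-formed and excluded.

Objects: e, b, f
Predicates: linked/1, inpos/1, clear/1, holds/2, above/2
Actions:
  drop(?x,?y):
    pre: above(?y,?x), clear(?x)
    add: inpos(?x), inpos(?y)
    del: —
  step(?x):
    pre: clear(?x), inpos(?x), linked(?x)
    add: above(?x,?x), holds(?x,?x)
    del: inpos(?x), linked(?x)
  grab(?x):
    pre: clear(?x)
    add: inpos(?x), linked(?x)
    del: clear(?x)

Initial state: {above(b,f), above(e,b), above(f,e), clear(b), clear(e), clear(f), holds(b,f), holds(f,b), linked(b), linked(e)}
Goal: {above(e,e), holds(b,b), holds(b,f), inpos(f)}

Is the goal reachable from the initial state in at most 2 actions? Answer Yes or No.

1. drop(e,f)  →  {above(b,f), above(e,b), above(f,e), clear(b), clear(e), clear(f), holds(b,f), holds(f,b), inpos(e), inpos(f), linked(b), linked(e)}
2. drop(b,e)  →  {above(b,f), above(e,b), above(f,e), clear(b), clear(e), clear(f), holds(b,f), holds(f,b), inpos(b), inpos(e), inpos(f), linked(b), linked(e)}
3. step(e)  →  {above(b,f), above(e,b), above(e,e), above(f,e), clear(b), clear(e), clear(f), holds(b,f), holds(e,e), holds(f,b), inpos(b), inpos(f), linked(b)}
4. step(b)  →  {above(b,b), above(b,f), above(e,b), above(e,e), above(f,e), clear(b), clear(e), clear(f), holds(b,b), holds(b,f), holds(e,e), holds(f,b), inpos(f)}
optimal plan length = 4; 4 > 2

No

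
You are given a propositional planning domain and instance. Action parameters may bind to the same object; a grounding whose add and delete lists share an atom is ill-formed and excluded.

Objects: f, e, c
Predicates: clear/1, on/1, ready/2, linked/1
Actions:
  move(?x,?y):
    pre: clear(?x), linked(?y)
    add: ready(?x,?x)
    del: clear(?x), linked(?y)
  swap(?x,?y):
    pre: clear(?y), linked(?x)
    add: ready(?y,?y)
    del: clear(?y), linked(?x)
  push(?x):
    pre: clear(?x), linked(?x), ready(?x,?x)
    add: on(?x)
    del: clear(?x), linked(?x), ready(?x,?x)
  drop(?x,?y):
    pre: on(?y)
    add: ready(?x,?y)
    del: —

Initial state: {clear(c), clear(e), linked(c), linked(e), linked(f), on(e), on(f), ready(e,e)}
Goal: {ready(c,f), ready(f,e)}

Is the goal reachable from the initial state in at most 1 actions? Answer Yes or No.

1. drop(f,e)  →  {clear(c), clear(e), linked(c), linked(e), linked(f), on(e), on(f), ready(e,e), ready(f,e)}
2. drop(c,f)  →  {clear(c), clear(e), linked(c), linked(e), linked(f), on(e), on(f), ready(c,f), ready(e,e), ready(f,e)}
optimal plan length = 2; 2 > 1

No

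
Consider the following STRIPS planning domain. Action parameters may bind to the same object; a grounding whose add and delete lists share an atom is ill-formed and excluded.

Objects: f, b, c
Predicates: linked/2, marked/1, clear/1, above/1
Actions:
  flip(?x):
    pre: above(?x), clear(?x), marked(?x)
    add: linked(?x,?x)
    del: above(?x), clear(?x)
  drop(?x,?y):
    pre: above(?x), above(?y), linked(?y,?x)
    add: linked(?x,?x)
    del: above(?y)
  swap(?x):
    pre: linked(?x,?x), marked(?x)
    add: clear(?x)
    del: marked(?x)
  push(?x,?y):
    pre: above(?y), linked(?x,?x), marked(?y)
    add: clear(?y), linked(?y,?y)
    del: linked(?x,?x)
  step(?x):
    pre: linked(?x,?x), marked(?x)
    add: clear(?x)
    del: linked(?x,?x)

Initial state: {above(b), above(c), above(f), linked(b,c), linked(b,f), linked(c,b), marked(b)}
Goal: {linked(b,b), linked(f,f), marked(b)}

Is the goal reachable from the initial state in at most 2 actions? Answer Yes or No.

Yes

1. drop(b,c)  →  {above(b), above(f), linked(b,b), linked(b,c), linked(b,f), linked(c,b), marked(b)}
2. drop(f,b)  →  {above(f), linked(b,b), linked(b,c), linked(b,f), linked(c,b), linked(f,f), marked(b)}
optimal plan length = 2; 2 ≤ 2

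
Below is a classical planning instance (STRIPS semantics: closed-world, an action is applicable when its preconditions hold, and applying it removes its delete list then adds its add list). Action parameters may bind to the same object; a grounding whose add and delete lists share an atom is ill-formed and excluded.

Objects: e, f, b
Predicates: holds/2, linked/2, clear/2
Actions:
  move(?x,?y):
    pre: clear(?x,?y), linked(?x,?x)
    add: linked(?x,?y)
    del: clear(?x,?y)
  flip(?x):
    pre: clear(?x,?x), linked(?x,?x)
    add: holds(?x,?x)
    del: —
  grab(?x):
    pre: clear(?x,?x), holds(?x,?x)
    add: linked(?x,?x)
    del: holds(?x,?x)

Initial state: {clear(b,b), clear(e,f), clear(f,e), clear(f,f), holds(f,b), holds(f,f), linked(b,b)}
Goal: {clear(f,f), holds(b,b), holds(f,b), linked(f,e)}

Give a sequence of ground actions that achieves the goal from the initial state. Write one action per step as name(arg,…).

flip(b); grab(f); move(f,e)

1. flip(b)  →  {clear(b,b), clear(e,f), clear(f,e), clear(f,f), holds(b,b), holds(f,b), holds(f,f), linked(b,b)}
2. grab(f)  →  {clear(b,b), clear(e,f), clear(f,e), clear(f,f), holds(b,b), holds(f,b), linked(b,b), linked(f,f)}
3. move(f,e)  →  {clear(b,b), clear(e,f), clear(f,f), holds(b,b), holds(f,b), linked(b,b), linked(f,e), linked(f,f)}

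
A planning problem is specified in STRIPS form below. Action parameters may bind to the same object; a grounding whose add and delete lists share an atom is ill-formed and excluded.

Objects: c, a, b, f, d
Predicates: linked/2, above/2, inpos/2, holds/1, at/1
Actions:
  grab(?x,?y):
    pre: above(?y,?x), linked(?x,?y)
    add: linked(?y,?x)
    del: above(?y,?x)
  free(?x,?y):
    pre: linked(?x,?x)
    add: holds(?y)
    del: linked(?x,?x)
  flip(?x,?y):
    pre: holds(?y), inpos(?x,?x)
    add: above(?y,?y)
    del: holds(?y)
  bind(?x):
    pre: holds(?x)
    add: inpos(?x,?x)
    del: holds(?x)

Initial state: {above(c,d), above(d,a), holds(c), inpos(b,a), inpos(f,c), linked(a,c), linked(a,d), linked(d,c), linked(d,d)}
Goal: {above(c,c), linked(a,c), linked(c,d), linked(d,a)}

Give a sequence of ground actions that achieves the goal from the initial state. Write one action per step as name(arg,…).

1. grab(a,d)  →  {above(c,d), holds(c), inpos(b,a), inpos(f,c), linked(a,c), linked(a,d), linked(d,a), linked(d,c), linked(d,d)}
2. grab(d,c)  →  {holds(c), inpos(b,a), inpos(f,c), linked(a,c), linked(a,d), linked(c,d), linked(d,a), linked(d,c), linked(d,d)}
3. free(d,a)  →  {holds(a), holds(c), inpos(b,a), inpos(f,c), linked(a,c), linked(a,d), linked(c,d), linked(d,a), linked(d,c)}
4. bind(a)  →  {holds(c), inpos(a,a), inpos(b,a), inpos(f,c), linked(a,c), linked(a,d), linked(c,d), linked(d,a), linked(d,c)}
5. flip(a,c)  →  {above(c,c), inpos(a,a), inpos(b,a), inpos(f,c), linked(a,c), linked(a,d), linked(c,d), linked(d,a), linked(d,c)}

grab(a,d); grab(d,c); free(d,a); bind(a); flip(a,c)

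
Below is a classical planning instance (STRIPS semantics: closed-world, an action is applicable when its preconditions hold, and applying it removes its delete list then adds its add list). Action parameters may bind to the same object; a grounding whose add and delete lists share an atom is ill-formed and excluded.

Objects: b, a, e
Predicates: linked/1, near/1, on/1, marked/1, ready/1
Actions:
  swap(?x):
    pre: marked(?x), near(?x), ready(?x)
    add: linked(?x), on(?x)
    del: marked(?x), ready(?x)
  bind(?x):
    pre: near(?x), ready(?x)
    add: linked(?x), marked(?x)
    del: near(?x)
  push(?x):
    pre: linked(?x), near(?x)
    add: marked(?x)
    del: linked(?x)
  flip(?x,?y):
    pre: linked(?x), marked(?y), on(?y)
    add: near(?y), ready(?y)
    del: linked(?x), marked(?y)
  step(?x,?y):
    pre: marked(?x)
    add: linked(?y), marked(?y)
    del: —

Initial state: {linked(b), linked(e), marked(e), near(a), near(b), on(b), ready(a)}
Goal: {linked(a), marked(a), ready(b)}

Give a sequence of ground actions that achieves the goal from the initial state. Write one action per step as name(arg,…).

bind(a); push(b); flip(e,b)

1. bind(a)  →  {linked(a), linked(b), linked(e), marked(a), marked(e), near(b), on(b), ready(a)}
2. push(b)  →  {linked(a), linked(e), marked(a), marked(b), marked(e), near(b), on(b), ready(a)}
3. flip(e,b)  →  {linked(a), marked(a), marked(e), near(b), on(b), ready(a), ready(b)}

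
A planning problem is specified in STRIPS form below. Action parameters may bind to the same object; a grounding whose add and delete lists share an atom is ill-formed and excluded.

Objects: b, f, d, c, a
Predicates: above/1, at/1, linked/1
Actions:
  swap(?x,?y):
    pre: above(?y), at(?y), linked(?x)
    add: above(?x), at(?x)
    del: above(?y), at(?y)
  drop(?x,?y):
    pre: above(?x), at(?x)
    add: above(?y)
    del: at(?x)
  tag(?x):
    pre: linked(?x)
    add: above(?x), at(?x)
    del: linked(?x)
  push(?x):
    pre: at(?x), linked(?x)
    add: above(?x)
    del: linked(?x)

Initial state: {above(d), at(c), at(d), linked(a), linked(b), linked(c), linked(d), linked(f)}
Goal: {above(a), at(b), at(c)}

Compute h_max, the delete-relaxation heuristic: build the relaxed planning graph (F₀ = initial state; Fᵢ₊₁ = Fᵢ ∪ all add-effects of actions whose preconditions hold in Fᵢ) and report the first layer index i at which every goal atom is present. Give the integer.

1

F0 = init (8 atoms)
F1 = F0 ∪ {above(a), above(b), above(c), above(f), at(a), at(b), at(f)}  (15 atoms)
goal ⊆ F1  ⇒  h_max = 1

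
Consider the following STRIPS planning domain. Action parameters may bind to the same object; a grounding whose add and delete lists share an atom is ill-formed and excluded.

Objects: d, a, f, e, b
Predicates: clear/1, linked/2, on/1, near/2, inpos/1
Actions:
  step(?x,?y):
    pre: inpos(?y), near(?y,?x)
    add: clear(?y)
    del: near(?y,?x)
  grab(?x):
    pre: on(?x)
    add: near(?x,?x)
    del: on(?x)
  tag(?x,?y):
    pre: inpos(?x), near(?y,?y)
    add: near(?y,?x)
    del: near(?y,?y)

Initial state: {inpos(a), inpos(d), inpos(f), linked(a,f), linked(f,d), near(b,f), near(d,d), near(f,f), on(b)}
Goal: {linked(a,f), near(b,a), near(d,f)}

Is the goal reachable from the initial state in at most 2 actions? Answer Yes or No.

1. grab(b)  →  {inpos(a), inpos(d), inpos(f), linked(a,f), linked(f,d), near(b,b), near(b,f), near(d,d), near(f,f)}
2. tag(a,b)  →  {inpos(a), inpos(d), inpos(f), linked(a,f), linked(f,d), near(b,a), near(b,f), near(d,d), near(f,f)}
3. tag(f,d)  →  {inpos(a), inpos(d), inpos(f), linked(a,f), linked(f,d), near(b,a), near(b,f), near(d,f), near(f,f)}
optimal plan length = 3; 3 > 2

No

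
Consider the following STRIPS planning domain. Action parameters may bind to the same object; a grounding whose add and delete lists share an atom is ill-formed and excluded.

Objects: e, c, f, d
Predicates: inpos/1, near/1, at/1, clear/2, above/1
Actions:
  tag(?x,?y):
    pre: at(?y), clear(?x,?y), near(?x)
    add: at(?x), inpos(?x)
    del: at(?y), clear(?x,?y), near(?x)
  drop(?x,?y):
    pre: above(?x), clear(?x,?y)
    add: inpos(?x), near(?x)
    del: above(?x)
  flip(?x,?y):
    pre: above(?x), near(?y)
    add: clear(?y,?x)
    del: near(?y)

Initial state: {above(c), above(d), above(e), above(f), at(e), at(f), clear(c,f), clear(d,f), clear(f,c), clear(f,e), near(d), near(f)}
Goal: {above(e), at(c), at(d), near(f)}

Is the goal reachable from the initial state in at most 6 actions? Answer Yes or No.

Yes

1. tag(d,f)  →  {above(c), above(d), above(e), above(f), at(d), at(e), clear(c,f), clear(f,c), clear(f,e), inpos(d), near(f)}
2. tag(f,e)  →  {above(c), above(d), above(e), above(f), at(d), at(f), clear(c,f), clear(f,c), inpos(d), inpos(f)}
3. drop(c,f)  →  {above(d), above(e), above(f), at(d), at(f), clear(c,f), clear(f,c), inpos(c), inpos(d), inpos(f), near(c)}
4. tag(c,f)  →  {above(d), above(e), above(f), at(c), at(d), clear(f,c), inpos(c), inpos(d), inpos(f)}
5. drop(f,c)  →  {above(d), above(e), at(c), at(d), clear(f,c), inpos(c), inpos(d), inpos(f), near(f)}
optimal plan length = 5; 5 ≤ 6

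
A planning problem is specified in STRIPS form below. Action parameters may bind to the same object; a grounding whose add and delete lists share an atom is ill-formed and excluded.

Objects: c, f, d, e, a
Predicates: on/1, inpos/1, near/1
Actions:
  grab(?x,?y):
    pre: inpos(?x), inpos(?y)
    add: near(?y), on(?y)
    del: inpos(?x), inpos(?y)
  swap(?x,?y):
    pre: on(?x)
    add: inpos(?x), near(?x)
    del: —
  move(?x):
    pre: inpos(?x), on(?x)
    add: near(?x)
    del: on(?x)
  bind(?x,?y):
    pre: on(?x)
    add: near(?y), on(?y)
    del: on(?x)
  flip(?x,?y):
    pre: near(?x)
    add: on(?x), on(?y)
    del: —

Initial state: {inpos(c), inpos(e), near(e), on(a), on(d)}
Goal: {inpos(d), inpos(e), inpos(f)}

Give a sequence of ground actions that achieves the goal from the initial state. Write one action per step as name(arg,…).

swap(d,c); bind(d,f); swap(f,c)

1. swap(d,c)  →  {inpos(c), inpos(d), inpos(e), near(d), near(e), on(a), on(d)}
2. bind(d,f)  →  {inpos(c), inpos(d), inpos(e), near(d), near(e), near(f), on(a), on(f)}
3. swap(f,c)  →  {inpos(c), inpos(d), inpos(e), inpos(f), near(d), near(e), near(f), on(a), on(f)}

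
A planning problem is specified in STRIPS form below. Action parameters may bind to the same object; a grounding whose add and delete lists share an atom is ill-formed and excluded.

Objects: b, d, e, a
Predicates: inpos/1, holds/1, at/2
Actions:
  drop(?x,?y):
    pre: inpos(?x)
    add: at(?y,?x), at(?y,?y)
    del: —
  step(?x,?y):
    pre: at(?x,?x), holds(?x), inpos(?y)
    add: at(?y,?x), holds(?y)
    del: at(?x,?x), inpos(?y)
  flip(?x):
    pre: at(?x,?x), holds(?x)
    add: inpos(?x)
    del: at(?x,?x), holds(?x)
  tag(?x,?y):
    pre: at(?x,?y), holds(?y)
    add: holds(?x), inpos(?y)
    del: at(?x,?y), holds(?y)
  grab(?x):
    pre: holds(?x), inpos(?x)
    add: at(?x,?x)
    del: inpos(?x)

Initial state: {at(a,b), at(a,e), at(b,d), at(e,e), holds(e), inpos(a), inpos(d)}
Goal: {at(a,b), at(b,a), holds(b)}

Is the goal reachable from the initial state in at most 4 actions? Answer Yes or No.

Yes

1. drop(a,b)  →  {at(a,b), at(a,e), at(b,a), at(b,b), at(b,d), at(e,e), holds(e), inpos(a), inpos(d)}
2. step(e,d)  →  {at(a,b), at(a,e), at(b,a), at(b,b), at(b,d), at(d,e), holds(d), holds(e), inpos(a)}
3. tag(b,d)  →  {at(a,b), at(a,e), at(b,a), at(b,b), at(d,e), holds(b), holds(e), inpos(a), inpos(d)}
optimal plan length = 3; 3 ≤ 4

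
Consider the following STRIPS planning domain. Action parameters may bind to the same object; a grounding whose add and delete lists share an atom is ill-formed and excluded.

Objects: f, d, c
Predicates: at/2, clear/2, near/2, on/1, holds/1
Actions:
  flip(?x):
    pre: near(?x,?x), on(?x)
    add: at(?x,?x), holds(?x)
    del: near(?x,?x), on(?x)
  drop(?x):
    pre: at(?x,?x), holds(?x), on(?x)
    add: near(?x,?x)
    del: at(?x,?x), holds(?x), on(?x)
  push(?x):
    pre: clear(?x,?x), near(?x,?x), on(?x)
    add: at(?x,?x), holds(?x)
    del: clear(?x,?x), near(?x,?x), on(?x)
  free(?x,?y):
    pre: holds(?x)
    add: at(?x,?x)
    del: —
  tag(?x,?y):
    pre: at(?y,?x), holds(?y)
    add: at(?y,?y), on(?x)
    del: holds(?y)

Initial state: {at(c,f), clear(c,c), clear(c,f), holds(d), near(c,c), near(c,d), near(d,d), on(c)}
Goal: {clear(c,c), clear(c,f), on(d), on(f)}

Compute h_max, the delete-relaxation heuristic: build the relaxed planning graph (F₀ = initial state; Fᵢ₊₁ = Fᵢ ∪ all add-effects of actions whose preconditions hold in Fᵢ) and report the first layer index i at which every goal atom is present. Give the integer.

2

F0 = init (8 atoms)
F1 = F0 ∪ {at(c,c), at(d,d), holds(c)}  (11 atoms)
F2 = F1 ∪ {on(d), on(f)}  (13 atoms)
goal ⊆ F2  ⇒  h_max = 2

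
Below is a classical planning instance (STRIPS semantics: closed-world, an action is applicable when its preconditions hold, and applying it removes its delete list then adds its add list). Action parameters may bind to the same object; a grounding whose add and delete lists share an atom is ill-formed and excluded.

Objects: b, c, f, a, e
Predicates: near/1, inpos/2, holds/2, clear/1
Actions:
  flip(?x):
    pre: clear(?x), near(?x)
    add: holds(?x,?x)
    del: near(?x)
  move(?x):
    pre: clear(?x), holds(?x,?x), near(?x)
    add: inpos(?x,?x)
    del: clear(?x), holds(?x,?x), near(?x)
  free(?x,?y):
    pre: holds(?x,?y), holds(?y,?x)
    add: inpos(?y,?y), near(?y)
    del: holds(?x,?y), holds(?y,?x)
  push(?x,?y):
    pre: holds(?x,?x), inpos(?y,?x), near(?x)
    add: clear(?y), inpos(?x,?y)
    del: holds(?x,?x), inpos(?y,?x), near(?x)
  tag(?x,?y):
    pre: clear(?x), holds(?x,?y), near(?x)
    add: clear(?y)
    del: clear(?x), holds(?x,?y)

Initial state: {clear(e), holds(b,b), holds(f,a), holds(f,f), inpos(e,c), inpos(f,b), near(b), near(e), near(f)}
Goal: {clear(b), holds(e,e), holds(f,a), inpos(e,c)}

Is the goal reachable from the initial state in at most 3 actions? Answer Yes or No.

1. flip(e)  →  {clear(e), holds(b,b), holds(e,e), holds(f,a), holds(f,f), inpos(e,c), inpos(f,b), near(b), near(f)}
2. push(b,f)  →  {clear(e), clear(f), holds(e,e), holds(f,a), holds(f,f), inpos(b,f), inpos(e,c), near(f)}
3. push(f,b)  →  {clear(b), clear(e), clear(f), holds(e,e), holds(f,a), inpos(e,c), inpos(f,b)}
optimal plan length = 3; 3 ≤ 3

Yes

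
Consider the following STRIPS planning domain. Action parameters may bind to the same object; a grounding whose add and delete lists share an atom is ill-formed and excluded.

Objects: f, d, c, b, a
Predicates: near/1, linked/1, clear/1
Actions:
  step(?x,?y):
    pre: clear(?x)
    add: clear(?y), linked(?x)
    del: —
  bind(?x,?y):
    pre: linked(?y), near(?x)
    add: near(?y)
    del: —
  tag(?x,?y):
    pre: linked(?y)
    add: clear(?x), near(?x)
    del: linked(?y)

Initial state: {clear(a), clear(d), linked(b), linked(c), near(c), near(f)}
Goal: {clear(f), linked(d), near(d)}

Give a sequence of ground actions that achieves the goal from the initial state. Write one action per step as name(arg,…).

1. step(d,f)  →  {clear(a), clear(d), clear(f), linked(b), linked(c), linked(d), near(c), near(f)}
2. bind(f,d)  →  {clear(a), clear(d), clear(f), linked(b), linked(c), linked(d), near(c), near(d), near(f)}

step(d,f); bind(f,d)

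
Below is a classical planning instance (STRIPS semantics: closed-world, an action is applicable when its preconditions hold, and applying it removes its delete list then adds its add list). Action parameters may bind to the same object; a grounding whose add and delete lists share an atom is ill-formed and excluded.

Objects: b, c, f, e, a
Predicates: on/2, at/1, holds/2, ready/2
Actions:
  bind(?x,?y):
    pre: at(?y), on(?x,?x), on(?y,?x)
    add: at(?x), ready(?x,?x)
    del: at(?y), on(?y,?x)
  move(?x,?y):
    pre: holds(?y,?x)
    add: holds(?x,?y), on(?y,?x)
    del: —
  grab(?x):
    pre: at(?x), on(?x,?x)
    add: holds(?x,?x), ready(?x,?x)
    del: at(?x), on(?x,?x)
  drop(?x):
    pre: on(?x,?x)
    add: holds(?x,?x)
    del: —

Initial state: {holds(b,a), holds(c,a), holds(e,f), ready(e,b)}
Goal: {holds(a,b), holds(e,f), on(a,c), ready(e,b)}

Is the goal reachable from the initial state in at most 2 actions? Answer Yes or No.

1. move(a,b)  →  {holds(a,b), holds(b,a), holds(c,a), holds(e,f), on(b,a), ready(e,b)}
2. move(a,c)  →  {holds(a,b), holds(a,c), holds(b,a), holds(c,a), holds(e,f), on(b,a), on(c,a), ready(e,b)}
3. move(c,a)  →  {holds(a,b), holds(a,c), holds(b,a), holds(c,a), holds(e,f), on(a,c), on(b,a), on(c,a), ready(e,b)}
optimal plan length = 3; 3 > 2

No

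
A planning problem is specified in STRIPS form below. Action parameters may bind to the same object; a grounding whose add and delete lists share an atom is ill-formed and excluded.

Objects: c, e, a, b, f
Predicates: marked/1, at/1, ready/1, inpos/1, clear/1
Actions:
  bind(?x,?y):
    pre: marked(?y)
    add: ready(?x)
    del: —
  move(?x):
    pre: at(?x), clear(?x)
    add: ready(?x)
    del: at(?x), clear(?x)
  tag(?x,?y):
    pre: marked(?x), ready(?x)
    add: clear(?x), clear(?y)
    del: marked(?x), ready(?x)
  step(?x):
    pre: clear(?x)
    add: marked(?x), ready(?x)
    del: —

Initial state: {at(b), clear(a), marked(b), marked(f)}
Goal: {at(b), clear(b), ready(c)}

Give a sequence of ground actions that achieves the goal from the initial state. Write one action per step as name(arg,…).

bind(c,b); bind(b,b); tag(b,c)

1. bind(c,b)  →  {at(b), clear(a), marked(b), marked(f), ready(c)}
2. bind(b,b)  →  {at(b), clear(a), marked(b), marked(f), ready(b), ready(c)}
3. tag(b,c)  →  {at(b), clear(a), clear(b), clear(c), marked(f), ready(c)}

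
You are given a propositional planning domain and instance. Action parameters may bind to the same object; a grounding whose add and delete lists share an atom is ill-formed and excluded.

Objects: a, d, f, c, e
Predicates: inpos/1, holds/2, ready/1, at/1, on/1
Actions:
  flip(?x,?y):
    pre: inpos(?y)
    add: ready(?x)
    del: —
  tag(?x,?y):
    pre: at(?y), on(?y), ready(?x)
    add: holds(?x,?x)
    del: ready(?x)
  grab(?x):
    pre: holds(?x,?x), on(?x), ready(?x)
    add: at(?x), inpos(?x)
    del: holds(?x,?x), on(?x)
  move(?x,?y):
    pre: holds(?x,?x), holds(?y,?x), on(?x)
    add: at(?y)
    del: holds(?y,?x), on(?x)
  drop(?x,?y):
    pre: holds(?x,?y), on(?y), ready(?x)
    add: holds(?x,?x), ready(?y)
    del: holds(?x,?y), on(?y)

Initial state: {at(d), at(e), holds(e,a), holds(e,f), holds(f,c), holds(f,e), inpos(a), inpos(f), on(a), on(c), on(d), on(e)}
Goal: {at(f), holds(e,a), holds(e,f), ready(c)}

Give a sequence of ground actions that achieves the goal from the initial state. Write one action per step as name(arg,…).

1. flip(c,a)  →  {at(d), at(e), holds(e,a), holds(e,f), holds(f,c), holds(f,e), inpos(a), inpos(f), on(a), on(c), on(d), on(e), ready(c)}
2. flip(e,a)  →  {at(d), at(e), holds(e,a), holds(e,f), holds(f,c), holds(f,e), inpos(a), inpos(f), on(a), on(c), on(d), on(e), ready(c), ready(e)}
3. tag(e,d)  →  {at(d), at(e), holds(e,a), holds(e,e), holds(e,f), holds(f,c), holds(f,e), inpos(a), inpos(f), on(a), on(c), on(d), on(e), ready(c)}
4. move(e,f)  →  {at(d), at(e), at(f), holds(e,a), holds(e,e), holds(e,f), holds(f,c), inpos(a), inpos(f), on(a), on(c), on(d), ready(c)}

flip(c,a); flip(e,a); tag(e,d); move(e,f)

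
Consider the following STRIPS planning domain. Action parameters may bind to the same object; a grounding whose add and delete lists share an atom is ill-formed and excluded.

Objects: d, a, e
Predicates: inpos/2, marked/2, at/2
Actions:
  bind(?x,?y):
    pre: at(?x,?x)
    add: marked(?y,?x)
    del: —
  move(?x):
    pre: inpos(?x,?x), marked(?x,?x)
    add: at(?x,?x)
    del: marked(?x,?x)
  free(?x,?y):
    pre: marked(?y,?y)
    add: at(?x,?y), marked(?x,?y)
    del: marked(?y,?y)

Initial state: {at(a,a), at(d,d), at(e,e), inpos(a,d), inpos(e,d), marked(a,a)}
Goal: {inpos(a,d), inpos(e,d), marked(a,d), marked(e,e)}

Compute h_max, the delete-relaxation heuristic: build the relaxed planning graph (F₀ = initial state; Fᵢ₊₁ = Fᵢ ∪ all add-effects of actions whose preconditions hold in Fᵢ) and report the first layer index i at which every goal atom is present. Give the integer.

1

F0 = init (6 atoms)
F1 = F0 ∪ {at(d,a), at(e,a), marked(a,d), marked(a,e), marked(d,a), marked(d,d), marked(d,e), marked(e,a), marked(e,d), marked(e,e)}  (16 atoms)
goal ⊆ F1  ⇒  h_max = 1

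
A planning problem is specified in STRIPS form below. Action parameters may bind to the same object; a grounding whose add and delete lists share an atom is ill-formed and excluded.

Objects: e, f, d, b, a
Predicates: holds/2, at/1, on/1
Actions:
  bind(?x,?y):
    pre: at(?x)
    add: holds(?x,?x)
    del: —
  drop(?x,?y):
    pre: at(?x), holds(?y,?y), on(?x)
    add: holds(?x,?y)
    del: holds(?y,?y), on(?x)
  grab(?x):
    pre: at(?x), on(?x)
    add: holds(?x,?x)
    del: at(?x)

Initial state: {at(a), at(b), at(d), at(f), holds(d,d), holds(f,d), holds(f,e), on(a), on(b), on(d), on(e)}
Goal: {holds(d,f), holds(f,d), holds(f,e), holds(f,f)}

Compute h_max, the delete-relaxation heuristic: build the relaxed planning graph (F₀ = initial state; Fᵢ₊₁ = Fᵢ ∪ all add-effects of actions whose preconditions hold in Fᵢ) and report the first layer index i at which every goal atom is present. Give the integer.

F0 = init (11 atoms)
F1 = F0 ∪ {holds(a,a), holds(a,d), holds(b,b), holds(b,d), holds(f,f)}  (16 atoms)
F2 = F1 ∪ {holds(a,b), holds(a,f), holds(b,a), holds(b,f), holds(d,a), holds(d,b), holds(d,f)}  (23 atoms)
goal ⊆ F2  ⇒  h_max = 2

2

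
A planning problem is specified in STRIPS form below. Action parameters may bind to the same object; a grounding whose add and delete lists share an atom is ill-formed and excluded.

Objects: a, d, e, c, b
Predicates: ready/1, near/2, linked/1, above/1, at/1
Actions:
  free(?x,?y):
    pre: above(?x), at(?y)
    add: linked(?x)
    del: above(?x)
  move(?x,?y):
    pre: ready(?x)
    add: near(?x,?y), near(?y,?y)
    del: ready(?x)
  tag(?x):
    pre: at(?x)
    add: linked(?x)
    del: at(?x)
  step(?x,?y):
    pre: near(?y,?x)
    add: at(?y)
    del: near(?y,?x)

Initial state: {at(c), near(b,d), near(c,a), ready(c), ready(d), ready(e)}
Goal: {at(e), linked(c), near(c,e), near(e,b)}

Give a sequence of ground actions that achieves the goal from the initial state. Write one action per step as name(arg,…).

1. move(e,b)  →  {at(c), near(b,b), near(b,d), near(c,a), near(e,b), ready(c), ready(d)}
2. move(c,e)  →  {at(c), near(b,b), near(b,d), near(c,a), near(c,e), near(e,b), near(e,e), ready(d)}
3. tag(c)  →  {linked(c), near(b,b), near(b,d), near(c,a), near(c,e), near(e,b), near(e,e), ready(d)}
4. step(e,e)  →  {at(e), linked(c), near(b,b), near(b,d), near(c,a), near(c,e), near(e,b), ready(d)}

move(e,b); move(c,e); tag(c); step(e,e)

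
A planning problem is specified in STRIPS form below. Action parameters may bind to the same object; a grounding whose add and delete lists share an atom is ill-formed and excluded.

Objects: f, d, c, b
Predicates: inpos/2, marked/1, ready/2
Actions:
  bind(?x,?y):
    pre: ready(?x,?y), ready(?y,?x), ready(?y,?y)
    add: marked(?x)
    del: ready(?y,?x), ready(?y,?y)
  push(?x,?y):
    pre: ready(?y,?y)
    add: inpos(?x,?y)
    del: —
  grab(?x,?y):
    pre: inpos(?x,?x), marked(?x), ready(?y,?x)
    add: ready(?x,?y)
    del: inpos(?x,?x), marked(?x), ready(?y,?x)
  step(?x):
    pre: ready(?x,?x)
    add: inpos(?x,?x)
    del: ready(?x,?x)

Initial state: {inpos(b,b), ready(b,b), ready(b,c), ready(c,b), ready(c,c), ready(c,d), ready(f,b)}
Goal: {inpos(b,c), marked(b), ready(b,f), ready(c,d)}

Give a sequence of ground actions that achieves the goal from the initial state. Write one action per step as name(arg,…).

1. bind(b,b)  →  {inpos(b,b), marked(b), ready(b,c), ready(c,b), ready(c,c), ready(c,d), ready(f,b)}
2. push(b,c)  →  {inpos(b,b), inpos(b,c), marked(b), ready(b,c), ready(c,b), ready(c,c), ready(c,d), ready(f,b)}
3. grab(b,f)  →  {inpos(b,c), ready(b,c), ready(b,f), ready(c,b), ready(c,c), ready(c,d)}
4. bind(b,c)  →  {inpos(b,c), marked(b), ready(b,c), ready(b,f), ready(c,d)}

bind(b,b); push(b,c); grab(b,f); bind(b,c)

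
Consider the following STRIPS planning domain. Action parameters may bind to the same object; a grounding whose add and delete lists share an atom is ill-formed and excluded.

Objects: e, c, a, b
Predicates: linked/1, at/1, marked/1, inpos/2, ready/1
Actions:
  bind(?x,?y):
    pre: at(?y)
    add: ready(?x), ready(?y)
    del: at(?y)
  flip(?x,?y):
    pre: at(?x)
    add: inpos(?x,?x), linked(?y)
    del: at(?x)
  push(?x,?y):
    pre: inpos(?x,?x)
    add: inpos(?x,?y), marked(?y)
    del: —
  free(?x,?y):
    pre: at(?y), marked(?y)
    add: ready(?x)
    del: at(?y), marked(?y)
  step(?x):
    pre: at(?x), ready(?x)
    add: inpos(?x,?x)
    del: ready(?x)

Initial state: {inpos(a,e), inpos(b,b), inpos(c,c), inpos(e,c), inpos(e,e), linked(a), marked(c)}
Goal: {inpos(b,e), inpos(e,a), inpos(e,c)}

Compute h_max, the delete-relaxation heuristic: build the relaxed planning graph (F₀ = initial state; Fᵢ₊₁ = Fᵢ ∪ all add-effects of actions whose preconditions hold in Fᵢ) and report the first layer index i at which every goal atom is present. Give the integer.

F0 = init (7 atoms)
F1 = F0 ∪ {inpos(b,a), inpos(b,c), inpos(b,e), inpos(c,a), inpos(c,b), inpos(c,e), inpos(e,a), inpos(e,b), marked(a), marked(b), marked(e)}  (18 atoms)
goal ⊆ F1  ⇒  h_max = 1

1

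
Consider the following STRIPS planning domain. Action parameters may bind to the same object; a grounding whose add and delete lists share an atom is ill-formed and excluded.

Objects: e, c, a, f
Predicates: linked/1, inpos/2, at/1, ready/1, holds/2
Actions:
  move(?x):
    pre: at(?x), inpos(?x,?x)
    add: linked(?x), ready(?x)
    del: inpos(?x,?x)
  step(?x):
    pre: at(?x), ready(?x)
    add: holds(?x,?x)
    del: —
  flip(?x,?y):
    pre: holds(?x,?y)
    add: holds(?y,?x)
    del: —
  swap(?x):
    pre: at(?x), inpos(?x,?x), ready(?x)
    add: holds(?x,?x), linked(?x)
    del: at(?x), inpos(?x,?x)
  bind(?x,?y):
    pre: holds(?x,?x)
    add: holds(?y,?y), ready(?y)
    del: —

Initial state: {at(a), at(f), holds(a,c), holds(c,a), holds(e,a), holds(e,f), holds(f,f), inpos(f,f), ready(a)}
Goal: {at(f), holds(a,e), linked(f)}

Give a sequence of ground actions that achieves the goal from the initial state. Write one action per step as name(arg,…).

move(f); flip(e,a)

1. move(f)  →  {at(a), at(f), holds(a,c), holds(c,a), holds(e,a), holds(e,f), holds(f,f), linked(f), ready(a), ready(f)}
2. flip(e,a)  →  {at(a), at(f), holds(a,c), holds(a,e), holds(c,a), holds(e,a), holds(e,f), holds(f,f), linked(f), ready(a), ready(f)}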